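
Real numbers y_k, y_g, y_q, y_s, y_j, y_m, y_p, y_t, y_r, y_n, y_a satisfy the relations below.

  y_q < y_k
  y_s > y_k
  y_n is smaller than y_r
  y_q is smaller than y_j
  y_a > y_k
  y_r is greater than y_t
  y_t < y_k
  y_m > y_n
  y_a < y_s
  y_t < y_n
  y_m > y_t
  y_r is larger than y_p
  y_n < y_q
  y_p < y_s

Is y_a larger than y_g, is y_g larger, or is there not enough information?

undetermined

Following every chain through y_a: above y_a we get y_s; below y_a we get y_t, y_n, y_q, y_k.
y_g is not reached, and no chain runs the other way from y_g to y_a.
So the given relations leave the order of y_a and y_g undetermined.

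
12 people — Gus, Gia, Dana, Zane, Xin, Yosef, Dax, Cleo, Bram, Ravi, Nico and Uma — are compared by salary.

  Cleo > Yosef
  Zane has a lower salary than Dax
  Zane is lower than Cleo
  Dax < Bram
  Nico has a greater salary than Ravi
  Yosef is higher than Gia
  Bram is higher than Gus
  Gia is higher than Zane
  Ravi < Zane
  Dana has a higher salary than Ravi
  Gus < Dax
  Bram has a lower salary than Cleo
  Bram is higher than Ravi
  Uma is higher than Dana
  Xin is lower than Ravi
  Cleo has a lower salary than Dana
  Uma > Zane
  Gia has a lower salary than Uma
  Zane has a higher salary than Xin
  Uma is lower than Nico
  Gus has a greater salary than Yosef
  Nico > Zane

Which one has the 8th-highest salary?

Yosef

Piecing the relations together gives one ordering: Xin < Ravi < Zane < Gia < Yosef < Gus < Dax < Bram < Cleo < Dana < Uma < Nico.
Counting 8 from the largest end gives Yosef.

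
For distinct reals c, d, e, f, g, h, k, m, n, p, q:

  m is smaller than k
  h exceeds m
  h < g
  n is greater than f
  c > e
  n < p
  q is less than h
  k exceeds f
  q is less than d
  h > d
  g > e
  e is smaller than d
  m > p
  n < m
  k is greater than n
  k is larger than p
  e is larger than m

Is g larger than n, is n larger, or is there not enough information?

The relevant relations are n < p; p < m; m < e; e < d; d < h; h < g.
Chaining these gives n < p < m < e < d < h < g.
So g is larger.

g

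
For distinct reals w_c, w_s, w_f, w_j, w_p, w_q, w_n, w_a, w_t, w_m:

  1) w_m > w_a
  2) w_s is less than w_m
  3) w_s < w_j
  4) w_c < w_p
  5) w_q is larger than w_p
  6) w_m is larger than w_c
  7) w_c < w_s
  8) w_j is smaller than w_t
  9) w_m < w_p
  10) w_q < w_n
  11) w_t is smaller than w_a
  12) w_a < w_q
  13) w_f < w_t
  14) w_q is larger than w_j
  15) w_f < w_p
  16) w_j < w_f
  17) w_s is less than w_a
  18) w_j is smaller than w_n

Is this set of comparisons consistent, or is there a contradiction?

The single ordering w_c < w_s < w_j < w_f < w_t < w_a < w_m < w_p < w_q < w_n satisfies every listed relation, so no contradiction arises.

consistent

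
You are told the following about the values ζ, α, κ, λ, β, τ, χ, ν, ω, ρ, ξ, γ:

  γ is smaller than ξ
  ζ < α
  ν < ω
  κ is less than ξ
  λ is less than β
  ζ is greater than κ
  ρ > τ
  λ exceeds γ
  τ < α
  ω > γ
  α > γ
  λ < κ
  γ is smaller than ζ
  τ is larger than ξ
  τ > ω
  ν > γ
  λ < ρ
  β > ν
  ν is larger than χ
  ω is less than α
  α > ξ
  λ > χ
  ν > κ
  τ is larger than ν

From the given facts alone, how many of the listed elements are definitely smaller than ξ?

The elements the relations force below ξ are χ, γ, λ, κ — no chain reaches any other.
That is 4.

4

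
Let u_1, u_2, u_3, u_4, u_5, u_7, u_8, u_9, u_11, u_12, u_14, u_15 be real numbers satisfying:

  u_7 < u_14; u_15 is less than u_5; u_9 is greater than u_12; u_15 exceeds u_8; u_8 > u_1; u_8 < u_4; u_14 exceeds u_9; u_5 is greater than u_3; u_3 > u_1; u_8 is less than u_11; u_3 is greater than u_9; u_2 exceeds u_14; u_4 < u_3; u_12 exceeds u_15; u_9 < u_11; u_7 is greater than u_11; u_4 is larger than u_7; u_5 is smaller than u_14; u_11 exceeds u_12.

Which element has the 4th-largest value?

u_3

Chaining the given pairs: u_1 < u_8 < u_15 < u_12 < u_9 < u_11 < u_7 < u_4 < u_3 < u_5 < u_14 < u_2.
The 4th largest is u_3.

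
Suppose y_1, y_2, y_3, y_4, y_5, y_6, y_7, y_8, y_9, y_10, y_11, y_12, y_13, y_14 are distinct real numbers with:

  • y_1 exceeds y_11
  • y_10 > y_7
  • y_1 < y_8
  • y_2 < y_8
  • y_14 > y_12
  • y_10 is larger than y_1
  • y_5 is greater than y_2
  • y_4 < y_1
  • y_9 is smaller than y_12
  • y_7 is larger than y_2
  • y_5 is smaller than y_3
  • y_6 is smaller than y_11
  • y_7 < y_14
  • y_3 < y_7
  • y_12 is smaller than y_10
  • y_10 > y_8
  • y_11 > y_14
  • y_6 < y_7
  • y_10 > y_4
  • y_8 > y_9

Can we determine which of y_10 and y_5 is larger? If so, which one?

y_10

Chaining the given relations: y_5 < y_3 < y_7 < y_14 < y_11 < y_1 < y_8 < y_10.
So y_10 is larger.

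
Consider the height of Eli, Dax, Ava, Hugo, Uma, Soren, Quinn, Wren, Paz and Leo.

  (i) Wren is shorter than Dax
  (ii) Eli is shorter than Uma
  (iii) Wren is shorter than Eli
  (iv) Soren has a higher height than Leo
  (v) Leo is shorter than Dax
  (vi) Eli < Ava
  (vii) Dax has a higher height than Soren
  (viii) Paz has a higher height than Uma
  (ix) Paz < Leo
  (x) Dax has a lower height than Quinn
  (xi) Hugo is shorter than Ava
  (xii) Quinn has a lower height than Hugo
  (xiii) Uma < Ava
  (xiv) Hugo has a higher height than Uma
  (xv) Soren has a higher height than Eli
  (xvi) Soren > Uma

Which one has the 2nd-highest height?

Hugo

The consecutive relations fix a unique order: Wren < Eli < Uma < Paz < Leo < Soren < Dax < Quinn < Hugo < Ava.
The 2nd largest is Hugo.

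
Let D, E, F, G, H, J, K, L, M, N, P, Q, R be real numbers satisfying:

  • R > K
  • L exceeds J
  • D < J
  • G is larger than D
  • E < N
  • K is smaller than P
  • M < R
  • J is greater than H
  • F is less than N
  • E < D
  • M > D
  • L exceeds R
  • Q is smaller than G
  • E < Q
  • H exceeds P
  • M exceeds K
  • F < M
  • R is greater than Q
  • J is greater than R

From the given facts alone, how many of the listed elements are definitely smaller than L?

Directly below L: R, J.
One step further: K, Q, D, H, M (7 so far).
One step further: F, E, P (10 so far).
Nothing else is reachable below L; 10 in all.

10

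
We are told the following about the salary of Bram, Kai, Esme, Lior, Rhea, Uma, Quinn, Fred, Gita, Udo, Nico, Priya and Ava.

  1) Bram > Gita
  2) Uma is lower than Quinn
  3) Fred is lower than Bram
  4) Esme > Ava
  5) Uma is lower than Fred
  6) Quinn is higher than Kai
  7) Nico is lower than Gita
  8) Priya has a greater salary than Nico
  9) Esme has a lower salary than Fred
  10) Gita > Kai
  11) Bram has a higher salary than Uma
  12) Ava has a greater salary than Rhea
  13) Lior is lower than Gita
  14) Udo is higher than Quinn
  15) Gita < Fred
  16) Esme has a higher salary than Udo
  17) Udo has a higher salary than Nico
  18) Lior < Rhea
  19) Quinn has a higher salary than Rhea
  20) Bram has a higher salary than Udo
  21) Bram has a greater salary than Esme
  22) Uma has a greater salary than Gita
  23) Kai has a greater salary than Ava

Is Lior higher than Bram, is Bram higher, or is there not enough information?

Bram

Link the given pairs in sequence: Lior < Rhea; Rhea < Ava; Ava < Kai; Kai < Gita; Gita < Uma; Uma < Quinn; Quinn < Udo; Udo < Esme; Esme < Fred; Fred < Bram.
Together: Lior < Rhea < Ava < Kai < Gita < Uma < Quinn < Udo < Esme < Fred < Bram.
So Bram is higher.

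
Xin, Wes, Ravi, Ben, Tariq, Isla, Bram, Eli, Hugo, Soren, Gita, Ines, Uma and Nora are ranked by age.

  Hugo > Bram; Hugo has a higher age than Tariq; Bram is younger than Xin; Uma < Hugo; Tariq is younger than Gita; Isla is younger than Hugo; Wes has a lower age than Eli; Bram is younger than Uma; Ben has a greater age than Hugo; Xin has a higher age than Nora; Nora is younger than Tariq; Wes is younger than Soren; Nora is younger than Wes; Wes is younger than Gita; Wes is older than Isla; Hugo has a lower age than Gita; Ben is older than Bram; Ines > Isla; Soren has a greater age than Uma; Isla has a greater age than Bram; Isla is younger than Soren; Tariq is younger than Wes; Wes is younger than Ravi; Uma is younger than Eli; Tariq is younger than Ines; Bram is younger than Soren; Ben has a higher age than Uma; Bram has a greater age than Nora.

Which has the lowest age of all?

Nora

Tariq is not least since Nora < Tariq; Bram is not least since Nora < Bram; Uma is not least since Bram < Uma; Isla is not least since Bram < Isla; Wes is not least since Nora < Wes; Xin is not least since Nora < Xin; Ines is not least since Isla < Ines; Ravi is not least since Wes < Ravi; Eli is not least since Uma < Eli; Hugo is not least since Uma < Hugo; Gita is not least since Hugo < Gita; Ben is not least since Hugo < Ben; Soren is not least since Wes < Soren.
Only Nora has nothing below it, so Nora is the lowest age.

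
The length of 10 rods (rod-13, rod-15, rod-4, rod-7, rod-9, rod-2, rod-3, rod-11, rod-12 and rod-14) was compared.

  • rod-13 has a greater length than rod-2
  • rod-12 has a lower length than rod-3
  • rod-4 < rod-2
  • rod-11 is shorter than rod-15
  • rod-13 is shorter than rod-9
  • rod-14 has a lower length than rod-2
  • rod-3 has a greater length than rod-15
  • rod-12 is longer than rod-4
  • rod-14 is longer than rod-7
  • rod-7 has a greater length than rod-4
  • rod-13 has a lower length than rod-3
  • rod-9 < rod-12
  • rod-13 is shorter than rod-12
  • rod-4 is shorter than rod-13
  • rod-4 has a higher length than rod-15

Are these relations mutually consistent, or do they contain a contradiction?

Every relation is compatible with rod-11 < rod-15 < rod-4 < rod-7 < rod-14 < rod-2 < rod-13 < rod-9 < rod-12 < rod-3; the set is consistent.

consistent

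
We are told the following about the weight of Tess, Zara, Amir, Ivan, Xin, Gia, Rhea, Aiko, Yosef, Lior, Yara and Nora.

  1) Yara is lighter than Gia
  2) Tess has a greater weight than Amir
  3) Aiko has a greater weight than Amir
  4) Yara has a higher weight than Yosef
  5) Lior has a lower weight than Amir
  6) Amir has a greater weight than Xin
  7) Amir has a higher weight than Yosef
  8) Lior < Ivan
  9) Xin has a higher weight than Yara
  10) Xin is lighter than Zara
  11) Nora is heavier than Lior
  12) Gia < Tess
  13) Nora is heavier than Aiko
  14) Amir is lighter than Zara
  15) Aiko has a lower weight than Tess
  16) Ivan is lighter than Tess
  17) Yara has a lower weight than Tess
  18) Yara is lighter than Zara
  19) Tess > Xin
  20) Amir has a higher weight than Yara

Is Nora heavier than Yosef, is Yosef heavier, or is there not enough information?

The relevant relations are Yosef < Yara; Yara < Xin; Xin < Amir; Amir < Aiko; Aiko < Nora.
Chaining these gives Yosef < Yara < Xin < Amir < Aiko < Nora.
So Nora is heavier.

Nora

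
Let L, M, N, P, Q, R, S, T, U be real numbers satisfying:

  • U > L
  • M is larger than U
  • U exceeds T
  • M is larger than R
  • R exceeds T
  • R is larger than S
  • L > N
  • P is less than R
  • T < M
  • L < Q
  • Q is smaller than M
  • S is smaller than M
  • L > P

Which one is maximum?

Chaining downward from M: directly below it, T, Q, S, U, R; then P, L; then N.
That covers every other element, and nothing is given above M, so M is the maximum.

M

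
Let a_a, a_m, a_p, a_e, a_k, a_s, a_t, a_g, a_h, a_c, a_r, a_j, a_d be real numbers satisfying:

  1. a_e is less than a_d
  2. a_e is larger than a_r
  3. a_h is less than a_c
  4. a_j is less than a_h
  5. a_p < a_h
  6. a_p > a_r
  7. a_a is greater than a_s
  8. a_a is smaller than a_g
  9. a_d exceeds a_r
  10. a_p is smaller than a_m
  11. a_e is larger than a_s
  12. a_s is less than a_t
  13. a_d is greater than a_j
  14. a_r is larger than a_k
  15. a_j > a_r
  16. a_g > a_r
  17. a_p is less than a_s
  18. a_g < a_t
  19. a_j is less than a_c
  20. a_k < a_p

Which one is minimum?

a_r is not least since a_k < a_r; a_p is not least since a_k < a_p; a_s is not least since a_p < a_s; a_a is not least since a_s < a_a; a_j is not least since a_r < a_j; a_h is not least since a_j < a_h; a_c is not least since a_j < a_c; a_g is not least since a_a < a_g; a_e is not least since a_r < a_e; a_t is not least since a_s < a_t; a_d is not least since a_e < a_d; a_m is not least since a_p < a_m.
Only a_k has nothing below it, so a_k is the minimum.

a_k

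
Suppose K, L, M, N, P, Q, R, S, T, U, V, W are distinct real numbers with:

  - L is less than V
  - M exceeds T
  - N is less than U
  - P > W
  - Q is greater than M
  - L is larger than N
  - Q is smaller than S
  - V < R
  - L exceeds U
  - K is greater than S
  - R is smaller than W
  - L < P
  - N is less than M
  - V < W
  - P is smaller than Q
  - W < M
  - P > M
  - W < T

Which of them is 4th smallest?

Chaining the given pairs: N < U < L < V < R < W < T < M < P < Q < S < K.
Counting 4 from the smallest end gives V.

V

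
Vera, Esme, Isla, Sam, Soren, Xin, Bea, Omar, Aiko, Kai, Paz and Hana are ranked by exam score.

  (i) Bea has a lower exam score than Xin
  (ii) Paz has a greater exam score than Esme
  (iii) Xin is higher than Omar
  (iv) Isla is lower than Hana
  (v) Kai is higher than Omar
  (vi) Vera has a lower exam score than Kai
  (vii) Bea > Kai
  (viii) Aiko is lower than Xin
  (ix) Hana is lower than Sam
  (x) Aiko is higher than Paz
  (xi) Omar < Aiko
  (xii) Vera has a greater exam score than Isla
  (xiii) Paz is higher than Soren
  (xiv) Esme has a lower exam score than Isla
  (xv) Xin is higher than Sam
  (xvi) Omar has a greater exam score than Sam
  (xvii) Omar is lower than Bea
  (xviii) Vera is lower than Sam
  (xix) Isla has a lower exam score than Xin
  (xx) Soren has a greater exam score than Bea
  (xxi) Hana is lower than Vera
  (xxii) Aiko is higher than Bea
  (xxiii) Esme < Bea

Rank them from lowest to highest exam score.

Each adjacent pair is fixed by a given relation: Esme < Isla; Isla < Hana; Hana < Vera; Vera < Sam; Sam < Omar; Omar < Kai; Kai < Bea; Bea < Soren; Soren < Paz; Paz < Aiko; Aiko < Xin. Chaining them end to end gives the full order.

Esme < Isla < Hana < Vera < Sam < Omar < Kai < Bea < Soren < Paz < Aiko < Xin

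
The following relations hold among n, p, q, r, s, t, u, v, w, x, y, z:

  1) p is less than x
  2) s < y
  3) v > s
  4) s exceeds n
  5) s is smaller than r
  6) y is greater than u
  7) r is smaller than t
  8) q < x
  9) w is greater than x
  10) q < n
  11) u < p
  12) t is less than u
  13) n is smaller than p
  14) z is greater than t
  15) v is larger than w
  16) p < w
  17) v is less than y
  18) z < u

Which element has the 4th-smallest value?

Piecing the relations together gives one ordering: q < n < s < r < t < z < u < p < x < w < v < y.
The 4th smallest is r.

r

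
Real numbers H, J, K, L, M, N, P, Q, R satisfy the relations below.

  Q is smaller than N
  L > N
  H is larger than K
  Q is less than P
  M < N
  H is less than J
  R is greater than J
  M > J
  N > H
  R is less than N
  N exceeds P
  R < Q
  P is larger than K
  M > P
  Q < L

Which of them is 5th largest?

The consecutive relations fix a unique order: K < H < J < R < Q < P < M < N < L.
The 5th largest is Q.

Q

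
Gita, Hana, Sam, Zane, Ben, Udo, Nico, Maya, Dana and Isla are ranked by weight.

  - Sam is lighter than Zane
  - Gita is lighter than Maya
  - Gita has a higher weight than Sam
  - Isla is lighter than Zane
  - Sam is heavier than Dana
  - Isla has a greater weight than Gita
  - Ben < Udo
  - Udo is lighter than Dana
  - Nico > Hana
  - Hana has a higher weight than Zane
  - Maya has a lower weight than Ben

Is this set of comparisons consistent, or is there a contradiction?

Chaining the given relations yields Maya < Ben < Udo < Dana < Sam < Gita, so Maya < Gita. But one relation states Gita < Maya. These cannot both hold.

inconsistent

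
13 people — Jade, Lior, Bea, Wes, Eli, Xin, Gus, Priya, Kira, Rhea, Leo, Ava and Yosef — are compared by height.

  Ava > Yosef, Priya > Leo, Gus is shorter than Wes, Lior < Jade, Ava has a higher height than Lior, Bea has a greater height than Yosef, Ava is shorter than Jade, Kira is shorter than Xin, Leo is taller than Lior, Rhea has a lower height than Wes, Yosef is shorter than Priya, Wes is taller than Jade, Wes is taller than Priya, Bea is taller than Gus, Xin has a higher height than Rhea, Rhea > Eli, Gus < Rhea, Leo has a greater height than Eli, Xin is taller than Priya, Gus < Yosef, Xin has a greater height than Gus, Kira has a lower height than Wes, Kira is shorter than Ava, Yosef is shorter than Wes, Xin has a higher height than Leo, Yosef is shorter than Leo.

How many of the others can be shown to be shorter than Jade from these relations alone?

5

The elements the relations force below Jade are Gus, Lior, Yosef, Kira, Ava — no chain reaches any other.
That is 5.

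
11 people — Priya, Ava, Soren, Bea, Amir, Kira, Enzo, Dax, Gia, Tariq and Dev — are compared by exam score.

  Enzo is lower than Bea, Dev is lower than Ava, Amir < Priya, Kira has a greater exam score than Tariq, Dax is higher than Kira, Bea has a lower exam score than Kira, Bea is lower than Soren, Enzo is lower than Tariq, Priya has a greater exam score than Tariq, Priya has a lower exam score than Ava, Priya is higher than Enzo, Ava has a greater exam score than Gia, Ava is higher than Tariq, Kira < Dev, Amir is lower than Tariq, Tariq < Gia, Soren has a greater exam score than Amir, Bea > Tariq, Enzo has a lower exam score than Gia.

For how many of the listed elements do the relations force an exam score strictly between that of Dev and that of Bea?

1

Chaining upward from Bea reaches: Soren, Kira, Ava, Dax.
Chaining downward from Dev reaches: Enzo, Amir, Tariq, Kira.
Strictly between Bea and Dev are those in both lists: Kira — 1 element.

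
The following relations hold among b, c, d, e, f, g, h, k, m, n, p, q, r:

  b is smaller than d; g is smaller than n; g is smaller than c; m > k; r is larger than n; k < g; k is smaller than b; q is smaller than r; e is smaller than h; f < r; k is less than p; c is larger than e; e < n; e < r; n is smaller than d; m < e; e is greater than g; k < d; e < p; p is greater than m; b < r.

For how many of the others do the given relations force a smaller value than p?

4

Directly below p: k, m, e.
One step further: g (4 so far).
Nothing else is reachable below p; 4 in all.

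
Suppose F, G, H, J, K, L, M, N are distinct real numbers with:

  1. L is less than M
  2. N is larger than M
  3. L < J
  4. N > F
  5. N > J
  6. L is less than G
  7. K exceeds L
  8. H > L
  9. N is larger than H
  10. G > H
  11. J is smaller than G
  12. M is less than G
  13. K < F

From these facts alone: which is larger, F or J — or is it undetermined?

Following every chain through F: above F we get N; below F we get L, K.
J is not reached, and no chain runs the other way from J to F.
So the given relations leave the order of F and J undetermined.

undetermined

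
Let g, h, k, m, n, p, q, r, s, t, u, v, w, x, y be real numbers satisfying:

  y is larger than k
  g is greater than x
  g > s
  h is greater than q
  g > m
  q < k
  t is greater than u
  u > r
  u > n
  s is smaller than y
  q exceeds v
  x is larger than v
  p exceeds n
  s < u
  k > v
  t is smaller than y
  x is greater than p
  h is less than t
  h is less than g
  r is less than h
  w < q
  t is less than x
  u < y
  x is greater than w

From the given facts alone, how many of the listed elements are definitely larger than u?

4

The elements the relations force above u are t, y, x, g — no chain reaches any other.
That is 4.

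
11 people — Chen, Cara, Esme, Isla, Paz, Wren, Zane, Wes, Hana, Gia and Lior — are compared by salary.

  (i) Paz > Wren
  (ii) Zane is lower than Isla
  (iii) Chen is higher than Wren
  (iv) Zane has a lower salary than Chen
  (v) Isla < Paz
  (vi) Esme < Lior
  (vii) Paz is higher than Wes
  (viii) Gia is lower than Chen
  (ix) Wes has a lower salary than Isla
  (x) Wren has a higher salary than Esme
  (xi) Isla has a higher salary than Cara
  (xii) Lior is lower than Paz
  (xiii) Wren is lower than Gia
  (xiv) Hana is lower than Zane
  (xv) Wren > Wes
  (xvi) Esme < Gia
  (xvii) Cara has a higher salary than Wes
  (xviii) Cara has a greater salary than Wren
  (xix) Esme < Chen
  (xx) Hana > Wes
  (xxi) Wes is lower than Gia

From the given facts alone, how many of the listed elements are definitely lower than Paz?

Directly below Paz: Wes, Wren, Lior, Isla.
One step further: Esme, Zane, Cara (7 so far).
One step further: Hana (8 so far).
Nothing else is reachable below Paz; 8 in all.

8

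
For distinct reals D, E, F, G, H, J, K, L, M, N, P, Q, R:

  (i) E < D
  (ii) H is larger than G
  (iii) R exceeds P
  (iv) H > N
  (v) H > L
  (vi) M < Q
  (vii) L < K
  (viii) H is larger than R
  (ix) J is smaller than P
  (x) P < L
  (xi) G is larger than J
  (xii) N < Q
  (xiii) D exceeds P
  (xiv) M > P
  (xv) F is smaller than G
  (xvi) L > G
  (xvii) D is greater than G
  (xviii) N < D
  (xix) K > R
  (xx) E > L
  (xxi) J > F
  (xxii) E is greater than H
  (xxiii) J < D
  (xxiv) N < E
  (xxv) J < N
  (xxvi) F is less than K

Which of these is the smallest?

J is not least since F < J; P is not least since J < P; G is not least since J < G; L is not least since G < L; N is not least since J < N; R is not least since P < R; M is not least since P < M; H is not least since R < H; Q is not least since N < Q; K is not least since F < K; E is not least since L < E; D is not least since J < D.
Only F has nothing below it, so F is the smallest.

F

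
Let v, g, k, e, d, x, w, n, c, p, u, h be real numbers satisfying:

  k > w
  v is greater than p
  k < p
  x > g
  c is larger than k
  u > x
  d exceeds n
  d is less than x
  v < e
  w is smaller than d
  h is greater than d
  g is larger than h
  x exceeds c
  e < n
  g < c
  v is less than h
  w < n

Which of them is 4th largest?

Piecing the relations together gives one ordering: w < k < p < v < e < n < d < h < g < c < x < u.
Counting 4 from the largest end gives g.

g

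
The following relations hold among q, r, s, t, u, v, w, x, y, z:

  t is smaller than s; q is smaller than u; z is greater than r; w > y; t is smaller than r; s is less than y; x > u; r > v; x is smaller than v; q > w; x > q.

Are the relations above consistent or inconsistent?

consistent

Every relation is compatible with t < s < y < w < q < u < x < v < r < z; the set is consistent.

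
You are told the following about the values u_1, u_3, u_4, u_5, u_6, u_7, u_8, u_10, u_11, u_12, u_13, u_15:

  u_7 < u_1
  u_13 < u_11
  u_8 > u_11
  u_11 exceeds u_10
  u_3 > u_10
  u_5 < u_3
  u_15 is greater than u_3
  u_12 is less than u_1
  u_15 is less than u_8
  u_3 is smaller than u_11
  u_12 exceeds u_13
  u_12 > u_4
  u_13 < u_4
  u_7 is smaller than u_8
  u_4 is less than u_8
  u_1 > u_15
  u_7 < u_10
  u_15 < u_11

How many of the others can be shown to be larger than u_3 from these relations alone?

The elements the relations force above u_3 are u_15, u_1, u_11, u_8 — no chain reaches any other.
That is 4.

4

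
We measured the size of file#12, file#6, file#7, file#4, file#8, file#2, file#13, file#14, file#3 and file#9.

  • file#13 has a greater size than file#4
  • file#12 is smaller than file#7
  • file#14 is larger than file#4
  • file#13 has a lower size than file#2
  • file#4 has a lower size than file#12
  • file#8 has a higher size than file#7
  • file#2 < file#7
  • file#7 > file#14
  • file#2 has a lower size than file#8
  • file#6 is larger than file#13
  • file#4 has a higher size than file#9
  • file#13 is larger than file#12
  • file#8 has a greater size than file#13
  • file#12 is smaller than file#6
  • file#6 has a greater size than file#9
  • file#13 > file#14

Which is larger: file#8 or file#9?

file#8

file#9 < file#4 and file#4 < file#14 give file#9 < file#14.
With file#14 < file#13: file#9 < file#4 < file#14 < file#13.
Then file#13 < file#2 extends the chain to file#2.
With file#2 < file#7: file#9 < file#4 < file#14 < file#13 < file#2 < file#7.
With file#7 < file#8: file#9 < file#4 < file#14 < file#13 < file#2 < file#7 < file#8.
So file#9 < file#8; file#8 is the larger of the two.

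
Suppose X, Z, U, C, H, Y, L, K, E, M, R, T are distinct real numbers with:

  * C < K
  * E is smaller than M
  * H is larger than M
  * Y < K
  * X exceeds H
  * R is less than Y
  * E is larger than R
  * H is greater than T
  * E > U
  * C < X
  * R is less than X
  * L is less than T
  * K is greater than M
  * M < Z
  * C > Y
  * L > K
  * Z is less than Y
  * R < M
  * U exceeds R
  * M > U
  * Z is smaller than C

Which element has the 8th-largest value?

Z

Piecing the relations together gives one ordering: R < U < E < M < Z < Y < C < K < L < T < H < X.
The 8th largest is Z.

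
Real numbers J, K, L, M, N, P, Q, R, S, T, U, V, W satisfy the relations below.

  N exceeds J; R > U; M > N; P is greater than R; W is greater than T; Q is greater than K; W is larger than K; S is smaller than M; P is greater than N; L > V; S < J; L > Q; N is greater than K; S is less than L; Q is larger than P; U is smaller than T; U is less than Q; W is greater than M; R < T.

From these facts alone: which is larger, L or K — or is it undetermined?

K < N < P < Q < L, by transitivity through N, P, Q.
So L is larger.

L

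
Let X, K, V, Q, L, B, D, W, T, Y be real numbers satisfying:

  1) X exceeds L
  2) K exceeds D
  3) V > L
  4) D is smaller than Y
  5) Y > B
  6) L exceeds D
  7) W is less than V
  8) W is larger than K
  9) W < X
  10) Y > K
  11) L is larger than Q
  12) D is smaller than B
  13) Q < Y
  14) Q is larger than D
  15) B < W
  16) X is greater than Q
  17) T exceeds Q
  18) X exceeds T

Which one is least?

B is not least since D < B; K is not least since D < K; Q is not least since D < Q; L is not least since D < L; T is not least since Q < T; W is not least since K < W; X is not least since Q < X; V is not least since W < V; Y is not least since D < Y.
Only D has nothing below it, so D is the least.

D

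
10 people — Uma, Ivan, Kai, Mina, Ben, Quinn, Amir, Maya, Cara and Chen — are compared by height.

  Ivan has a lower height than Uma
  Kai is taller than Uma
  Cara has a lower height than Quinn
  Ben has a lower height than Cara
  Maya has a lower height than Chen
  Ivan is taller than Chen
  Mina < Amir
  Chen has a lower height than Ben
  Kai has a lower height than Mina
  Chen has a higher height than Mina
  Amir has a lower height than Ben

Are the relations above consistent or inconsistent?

We have Mina < Chen stated directly, yet also Chen < Ivan < Uma < Kai < Mina by chaining the others — so Chen < Mina. Contradiction.

inconsistent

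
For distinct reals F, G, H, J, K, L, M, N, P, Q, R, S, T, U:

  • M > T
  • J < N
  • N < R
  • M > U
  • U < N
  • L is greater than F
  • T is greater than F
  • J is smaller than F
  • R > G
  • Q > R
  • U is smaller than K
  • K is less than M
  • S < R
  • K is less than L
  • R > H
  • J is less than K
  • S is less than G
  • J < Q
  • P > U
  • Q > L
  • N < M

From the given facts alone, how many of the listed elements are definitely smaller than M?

From M the given relations immediately reach U, N, T, K.
From those, J, F — 6 in total.
No other element is forced below M by the given relations, so the count is 6.

6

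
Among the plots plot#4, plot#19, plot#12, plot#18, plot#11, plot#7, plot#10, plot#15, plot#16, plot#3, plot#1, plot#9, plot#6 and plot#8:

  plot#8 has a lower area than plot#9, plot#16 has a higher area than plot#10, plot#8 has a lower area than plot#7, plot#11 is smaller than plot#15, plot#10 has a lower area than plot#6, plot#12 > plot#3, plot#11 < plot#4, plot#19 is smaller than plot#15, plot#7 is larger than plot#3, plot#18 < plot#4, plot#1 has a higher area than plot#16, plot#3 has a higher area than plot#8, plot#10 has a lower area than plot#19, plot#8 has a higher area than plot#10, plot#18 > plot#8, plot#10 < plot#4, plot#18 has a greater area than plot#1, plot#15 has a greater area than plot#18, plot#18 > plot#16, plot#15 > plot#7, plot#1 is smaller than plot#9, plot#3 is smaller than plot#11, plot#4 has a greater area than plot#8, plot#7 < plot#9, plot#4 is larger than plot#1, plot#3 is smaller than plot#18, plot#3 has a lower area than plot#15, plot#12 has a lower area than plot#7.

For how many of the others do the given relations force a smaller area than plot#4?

From plot#4 the given relations immediately reach plot#10, plot#8, plot#11, plot#1, plot#18.
From those, plot#16, plot#3 — 7 in total.
Nothing else is reachable below plot#4; 7 in all.

7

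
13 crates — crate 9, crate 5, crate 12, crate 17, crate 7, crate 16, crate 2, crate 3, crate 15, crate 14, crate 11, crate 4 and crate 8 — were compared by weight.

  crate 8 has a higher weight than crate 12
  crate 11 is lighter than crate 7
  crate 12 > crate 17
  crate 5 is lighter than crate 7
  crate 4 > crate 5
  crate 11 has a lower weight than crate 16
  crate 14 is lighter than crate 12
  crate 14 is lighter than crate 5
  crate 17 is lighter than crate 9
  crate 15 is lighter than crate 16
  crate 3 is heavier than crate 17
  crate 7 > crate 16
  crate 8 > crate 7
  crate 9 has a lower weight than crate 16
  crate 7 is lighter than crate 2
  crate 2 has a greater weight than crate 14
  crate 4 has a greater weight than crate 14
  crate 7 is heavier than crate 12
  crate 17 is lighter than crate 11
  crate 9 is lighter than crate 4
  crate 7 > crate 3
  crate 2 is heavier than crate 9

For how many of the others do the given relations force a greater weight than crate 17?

9

From crate 17 the given relations immediately reach crate 12, crate 11, crate 9, crate 3.
From those, crate 16, crate 7, crate 8, crate 4, crate 2 — 9 in total.
Nothing else is reachable above crate 17; 9 in all.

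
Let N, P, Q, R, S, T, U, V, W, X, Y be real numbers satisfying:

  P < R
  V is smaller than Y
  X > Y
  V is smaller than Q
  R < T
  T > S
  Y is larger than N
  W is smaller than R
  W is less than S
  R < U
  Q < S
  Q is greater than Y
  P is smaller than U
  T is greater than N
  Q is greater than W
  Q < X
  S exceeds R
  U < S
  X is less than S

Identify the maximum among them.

T

Chaining downward from T: directly below it, N, R, S; then P, W, U, Q, X; then V, Y.
That covers every other element, and nothing is given above T, so T is the maximum.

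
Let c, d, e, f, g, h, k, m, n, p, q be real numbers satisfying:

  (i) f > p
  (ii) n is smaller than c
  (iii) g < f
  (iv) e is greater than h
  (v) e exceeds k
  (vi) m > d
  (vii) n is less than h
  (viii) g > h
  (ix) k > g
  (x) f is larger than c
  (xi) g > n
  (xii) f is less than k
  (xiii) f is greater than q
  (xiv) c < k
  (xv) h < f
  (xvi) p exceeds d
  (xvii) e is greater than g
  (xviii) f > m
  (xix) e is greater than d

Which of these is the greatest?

n is not greatest since n < h; c is not greatest since c < k; h is not greatest since h < f; q is not greatest since q < f; d is not greatest since d < m; m is not greatest since m < f; g is not greatest since g < f; p is not greatest since p < f; f is not greatest since f < k; k is not greatest since k < e.
Only e has nothing above it, so e is the greatest.

e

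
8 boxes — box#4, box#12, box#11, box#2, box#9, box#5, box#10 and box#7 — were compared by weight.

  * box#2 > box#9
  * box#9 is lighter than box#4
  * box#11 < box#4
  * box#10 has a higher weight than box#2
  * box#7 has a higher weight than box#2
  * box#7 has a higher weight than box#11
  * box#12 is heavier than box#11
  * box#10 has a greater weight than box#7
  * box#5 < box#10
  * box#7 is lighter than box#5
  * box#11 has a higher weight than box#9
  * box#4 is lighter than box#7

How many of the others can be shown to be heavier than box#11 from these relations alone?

Directly above box#11: box#4, box#7, box#12.
One step further: box#5, box#10 (5 so far).
No other element is forced above box#11 by the given relations, so the count is 5.

5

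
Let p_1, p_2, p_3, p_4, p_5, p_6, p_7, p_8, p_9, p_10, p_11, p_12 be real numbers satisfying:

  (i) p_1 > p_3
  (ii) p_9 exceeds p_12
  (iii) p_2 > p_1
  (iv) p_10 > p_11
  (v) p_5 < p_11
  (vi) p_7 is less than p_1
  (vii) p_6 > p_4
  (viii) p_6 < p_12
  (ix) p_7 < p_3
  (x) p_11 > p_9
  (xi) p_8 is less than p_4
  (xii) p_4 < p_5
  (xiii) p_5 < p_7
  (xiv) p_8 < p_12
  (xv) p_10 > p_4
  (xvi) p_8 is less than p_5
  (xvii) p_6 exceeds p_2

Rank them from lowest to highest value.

p_8 < p_4 < p_5 < p_7 < p_3 < p_1 < p_2 < p_6 < p_12 < p_9 < p_11 < p_10

The consecutive links are each given: p_8 < p_4; p_4 < p_5; p_5 < p_7; p_7 < p_3; p_3 < p_1; p_1 < p_2; p_2 < p_6; p_6 < p_12; p_12 < p_9; p_9 < p_11; p_11 < p_10.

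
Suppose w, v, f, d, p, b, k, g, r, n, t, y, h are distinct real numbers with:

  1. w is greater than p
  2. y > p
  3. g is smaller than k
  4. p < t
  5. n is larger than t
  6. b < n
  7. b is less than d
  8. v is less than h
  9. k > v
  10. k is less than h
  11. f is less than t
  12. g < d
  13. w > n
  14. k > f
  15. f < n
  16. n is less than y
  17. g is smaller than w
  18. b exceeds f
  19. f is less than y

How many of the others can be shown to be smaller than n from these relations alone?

The elements the relations force below n are f, p, t, b — no chain reaches any other.
That is 4.

4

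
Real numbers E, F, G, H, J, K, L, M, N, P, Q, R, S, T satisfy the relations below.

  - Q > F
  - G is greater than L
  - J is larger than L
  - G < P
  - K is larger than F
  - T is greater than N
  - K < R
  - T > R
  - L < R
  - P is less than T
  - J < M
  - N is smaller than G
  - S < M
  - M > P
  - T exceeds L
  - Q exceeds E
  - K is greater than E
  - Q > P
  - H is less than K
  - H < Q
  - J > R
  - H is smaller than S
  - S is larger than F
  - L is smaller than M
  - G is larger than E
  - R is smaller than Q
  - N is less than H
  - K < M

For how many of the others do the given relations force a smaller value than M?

From M the given relations immediately reach L, P, S, K, J.
From those, F, E, G, H, R — 10 in total.
From those, N — 11 in total.
Nothing else is reachable below M; 11 in all.

11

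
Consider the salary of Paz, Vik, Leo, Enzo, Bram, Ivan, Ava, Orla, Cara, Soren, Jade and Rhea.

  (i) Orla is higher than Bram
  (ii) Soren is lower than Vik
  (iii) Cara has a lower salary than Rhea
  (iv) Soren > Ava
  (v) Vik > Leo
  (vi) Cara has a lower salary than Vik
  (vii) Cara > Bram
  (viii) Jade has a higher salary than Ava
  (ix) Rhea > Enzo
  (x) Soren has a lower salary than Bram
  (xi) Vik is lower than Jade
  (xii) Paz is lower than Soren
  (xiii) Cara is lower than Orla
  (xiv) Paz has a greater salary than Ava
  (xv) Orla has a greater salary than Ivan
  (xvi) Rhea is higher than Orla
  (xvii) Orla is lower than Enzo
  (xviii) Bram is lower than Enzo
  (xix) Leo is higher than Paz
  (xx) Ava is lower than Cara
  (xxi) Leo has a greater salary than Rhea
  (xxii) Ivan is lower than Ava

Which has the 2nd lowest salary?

Ava

Chaining the given pairs: Ivan < Ava < Paz < Soren < Bram < Cara < Orla < Enzo < Rhea < Leo < Vik < Jade.
Counting 2 from the smallest end gives Ava.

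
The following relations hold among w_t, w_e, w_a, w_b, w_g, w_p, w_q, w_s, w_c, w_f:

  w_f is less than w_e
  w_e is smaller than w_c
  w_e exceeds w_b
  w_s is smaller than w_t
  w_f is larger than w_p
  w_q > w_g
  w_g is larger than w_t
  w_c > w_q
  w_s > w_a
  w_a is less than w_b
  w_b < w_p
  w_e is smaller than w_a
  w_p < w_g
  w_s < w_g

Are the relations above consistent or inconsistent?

Chaining the given relations yields w_b < w_p < w_f < w_e < w_a, so w_b < w_a. But one relation states w_a < w_b. These cannot both hold.

inconsistent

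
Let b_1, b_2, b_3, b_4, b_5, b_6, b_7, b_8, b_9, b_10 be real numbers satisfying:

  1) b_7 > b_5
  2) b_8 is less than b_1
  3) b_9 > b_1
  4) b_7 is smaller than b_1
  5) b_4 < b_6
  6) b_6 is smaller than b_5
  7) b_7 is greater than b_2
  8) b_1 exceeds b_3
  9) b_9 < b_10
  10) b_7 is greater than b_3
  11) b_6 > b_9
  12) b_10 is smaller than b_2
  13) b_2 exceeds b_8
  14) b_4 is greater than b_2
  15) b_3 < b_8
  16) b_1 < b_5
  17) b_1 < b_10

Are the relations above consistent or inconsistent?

Chaining the given relations yields b_1 < b_9 < b_10 < b_2 < b_4 < b_6 < b_5 < b_7, so b_1 < b_7. But one relation states b_7 < b_1. These cannot both hold.

inconsistent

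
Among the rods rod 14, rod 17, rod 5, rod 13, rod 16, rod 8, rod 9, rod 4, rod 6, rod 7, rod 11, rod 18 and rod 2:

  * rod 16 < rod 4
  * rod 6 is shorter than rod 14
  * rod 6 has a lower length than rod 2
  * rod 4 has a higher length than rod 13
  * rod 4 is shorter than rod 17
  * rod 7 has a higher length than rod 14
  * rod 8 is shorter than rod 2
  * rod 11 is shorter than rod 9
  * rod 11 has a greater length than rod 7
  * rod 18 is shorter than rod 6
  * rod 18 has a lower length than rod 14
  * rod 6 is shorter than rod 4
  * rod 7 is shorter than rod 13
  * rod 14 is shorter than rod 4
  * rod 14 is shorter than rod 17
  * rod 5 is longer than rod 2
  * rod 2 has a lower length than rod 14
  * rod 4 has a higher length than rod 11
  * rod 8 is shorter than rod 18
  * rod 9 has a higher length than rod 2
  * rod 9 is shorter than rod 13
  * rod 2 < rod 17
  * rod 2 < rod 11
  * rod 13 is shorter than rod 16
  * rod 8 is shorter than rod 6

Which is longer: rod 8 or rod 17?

Chaining the given relations: rod 8 < rod 18 < rod 6 < rod 2 < rod 14 < rod 7 < rod 11 < rod 9 < rod 13 < rod 16 < rod 4 < rod 17.
So rod 8 < rod 17; rod 17 is the longer of the two.

rod 17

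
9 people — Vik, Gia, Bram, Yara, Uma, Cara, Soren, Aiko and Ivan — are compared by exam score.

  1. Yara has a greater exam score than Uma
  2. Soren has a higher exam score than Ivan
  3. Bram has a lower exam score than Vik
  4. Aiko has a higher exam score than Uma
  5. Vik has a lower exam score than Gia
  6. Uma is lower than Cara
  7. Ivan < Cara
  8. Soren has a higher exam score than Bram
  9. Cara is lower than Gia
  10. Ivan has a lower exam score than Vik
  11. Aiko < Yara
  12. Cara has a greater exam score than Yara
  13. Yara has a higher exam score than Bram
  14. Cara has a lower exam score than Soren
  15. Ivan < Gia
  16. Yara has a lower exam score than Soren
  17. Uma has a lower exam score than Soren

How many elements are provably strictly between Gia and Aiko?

2

The relations place Aiko below Gia. An element lies strictly between them when it is forced above Aiko and also forced below Gia.
Above Aiko: {Yara, Cara, Soren}. Below Gia: {Bram, Uma, Yara, Ivan, Cara, Vik}.
Intersection: {Yara, Cara} — 2.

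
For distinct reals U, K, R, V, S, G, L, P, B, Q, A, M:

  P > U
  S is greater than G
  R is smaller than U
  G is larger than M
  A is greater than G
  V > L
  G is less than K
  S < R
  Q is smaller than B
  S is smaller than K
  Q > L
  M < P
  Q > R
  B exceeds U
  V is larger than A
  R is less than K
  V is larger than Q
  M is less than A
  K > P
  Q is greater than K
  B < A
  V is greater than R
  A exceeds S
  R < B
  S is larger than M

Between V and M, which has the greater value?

V

M < G and G < S give M < S.
Then S < R extends the chain to R.
With R < U: M < G < S < R < U.
Then U < P extends the chain to P.
With P < K: M < G < S < R < U < P < K.
Then K < Q extends the chain to Q.
Then Q < B extends the chain to B.
Then B < A extends the chain to A.
With A < V: M < G < S < R < U < P < K < Q < B < A < V.
So M < V; V is the larger of the two.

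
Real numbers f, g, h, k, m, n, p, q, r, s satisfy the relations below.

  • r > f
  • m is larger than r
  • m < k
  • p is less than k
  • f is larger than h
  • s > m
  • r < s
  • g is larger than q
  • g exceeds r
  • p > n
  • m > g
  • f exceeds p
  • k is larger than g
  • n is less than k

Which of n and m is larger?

m

n < p and p < f give n < f.
With f < r: n < p < f < r.
With r < g: n < p < f < r < g.
Then g < m extends the chain to m.
So n < m; m is the larger of the two.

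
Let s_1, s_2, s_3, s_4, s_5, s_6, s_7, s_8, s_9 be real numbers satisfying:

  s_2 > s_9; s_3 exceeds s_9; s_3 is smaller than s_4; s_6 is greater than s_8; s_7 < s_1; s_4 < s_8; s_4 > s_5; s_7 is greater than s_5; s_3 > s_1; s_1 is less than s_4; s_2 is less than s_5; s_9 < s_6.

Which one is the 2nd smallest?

Chaining the given pairs: s_9 < s_2 < s_5 < s_7 < s_1 < s_3 < s_4 < s_8 < s_6.
The 2nd smallest is s_2.

s_2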